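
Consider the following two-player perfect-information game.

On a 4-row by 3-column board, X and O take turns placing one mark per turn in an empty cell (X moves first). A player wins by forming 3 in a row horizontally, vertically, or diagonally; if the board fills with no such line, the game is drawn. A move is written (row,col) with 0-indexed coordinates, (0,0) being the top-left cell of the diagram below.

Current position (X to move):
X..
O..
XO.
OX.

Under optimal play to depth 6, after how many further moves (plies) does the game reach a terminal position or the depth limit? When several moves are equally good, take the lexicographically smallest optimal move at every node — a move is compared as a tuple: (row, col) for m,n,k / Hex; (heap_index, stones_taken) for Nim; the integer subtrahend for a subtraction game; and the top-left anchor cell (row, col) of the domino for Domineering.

p1 X@[X../O../XO./OX.]: (0,1)[XX./O../XO./OX.]-1* (0,2)[X.X/O../XO./OX.]-1 (1,1)[X../OX./XO./OX.]-1 (1,2)[X../O.X/XO./OX.]-1 (2,2)[X../O../XOX/OX.]-1 (3,2)[X../O../XO./OXX]-1
p2 O@[XX./O../XO./OX.]: (0,2)[XXO/O../XO./OX.]+1* (1,1)[XX./OO./XO./OX.]-1 (1,2)[XX./O.O/XO./OX.]+1 (2,2)[XX./O../XOO/OX.]-1 (3,2)[XX./O../XO./OXO]+1
p3 X@[XXO/O../XO./OX.]: (1,1)[XXO/OX./XO./OX.]-1* (1,2)[XXO/O.X/XO./OX.]-1 (2,2)[XXO/O../XOX/OX.]-1 (3,2)[XXO/O../XO./OXX]-1
p4 O@[XXO/OX./XO./OX.]: (1,2)[XXO/OXO/XO./OX.]+1* (2,2)[XXO/OX./XOO/OX.]+1 (3,2)[XXO/OX./XO./OXO]+1
p5 X@[XXO/OXO/XO./OX.] terminal -1; root [X../O../XO./OX.] d6

PV length from [X../O../XO./OX.]: 4 plies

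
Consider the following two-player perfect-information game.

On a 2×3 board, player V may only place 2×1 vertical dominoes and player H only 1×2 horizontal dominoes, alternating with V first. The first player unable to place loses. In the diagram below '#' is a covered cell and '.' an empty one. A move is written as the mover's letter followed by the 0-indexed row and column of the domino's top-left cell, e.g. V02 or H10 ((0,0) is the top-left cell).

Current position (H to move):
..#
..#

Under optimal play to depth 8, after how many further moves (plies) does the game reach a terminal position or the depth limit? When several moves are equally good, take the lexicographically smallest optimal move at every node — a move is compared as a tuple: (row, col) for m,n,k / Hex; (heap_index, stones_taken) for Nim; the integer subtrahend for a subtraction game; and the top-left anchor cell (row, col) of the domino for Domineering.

PV length from [..#/..#]: 1 ply

[..#/..#] H move#1: H00:+1/###/..#*, H10:+1/..#/###
[###/..#] end (terminal -1, V#2); searched ..#/..# to 8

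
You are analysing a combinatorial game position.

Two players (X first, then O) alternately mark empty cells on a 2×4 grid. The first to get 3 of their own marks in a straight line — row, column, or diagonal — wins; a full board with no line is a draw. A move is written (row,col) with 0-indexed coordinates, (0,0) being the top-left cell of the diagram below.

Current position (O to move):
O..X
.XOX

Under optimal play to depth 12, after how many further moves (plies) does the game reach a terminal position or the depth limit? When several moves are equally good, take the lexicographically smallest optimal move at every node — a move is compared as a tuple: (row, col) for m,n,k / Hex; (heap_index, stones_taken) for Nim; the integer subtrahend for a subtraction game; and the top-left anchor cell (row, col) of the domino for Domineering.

[O..X/.XOX] O move#1: (0,1):+0/OO.X/.XOX*, (0,2):+0/O.OX/.XOX, (1,0):+0/O..X/OXOX
[OO.X/.XOX] X move#2: (0,2):+0/OOXX/.XOX*, (1,0):-1/OO.X/XXOX
[OOXX/.XOX] O move#3: (1,0):+0/OOXX/OXOX*
[OOXX/OXOX] end (terminal +0, X#4); searched O..X/.XOX to 12

PV length from [O..X/.XOX]: 3 plies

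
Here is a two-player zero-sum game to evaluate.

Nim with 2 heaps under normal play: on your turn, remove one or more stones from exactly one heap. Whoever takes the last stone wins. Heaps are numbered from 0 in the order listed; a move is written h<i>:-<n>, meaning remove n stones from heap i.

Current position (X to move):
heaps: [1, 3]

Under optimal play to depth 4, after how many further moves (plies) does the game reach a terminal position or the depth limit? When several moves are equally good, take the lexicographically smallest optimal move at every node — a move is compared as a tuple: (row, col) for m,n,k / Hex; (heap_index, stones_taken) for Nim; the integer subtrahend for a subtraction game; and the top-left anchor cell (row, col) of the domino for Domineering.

ply 1, X at (1,3) | h0:-1=-1→(0,3); h1:-1=-1→(1,2); h1:-2=+1→(1,1)*; h1:-3=-1→(1,0)
ply 2, O at (1,1) | h0:-1=-1→(0,1)*; h1:-1=-1→(1,0)
ply 3, X at (0,1) | h1:-1=+1→(0,0)*
ply 4: (0,0) is terminal -1 (O); from (1,3) depth 4

PV length from [(1,3)]: 3 plies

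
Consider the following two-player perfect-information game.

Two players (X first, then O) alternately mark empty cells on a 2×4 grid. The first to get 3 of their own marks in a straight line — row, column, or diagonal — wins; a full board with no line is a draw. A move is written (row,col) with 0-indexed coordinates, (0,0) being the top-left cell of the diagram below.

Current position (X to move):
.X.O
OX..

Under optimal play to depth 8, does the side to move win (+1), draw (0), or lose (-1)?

ply 1, X at .X.O/OX.. | (0,0)=+0→XX.O/OX..*; (0,2)=+0→.XXO/OX..; (1,2)=+0→.X.O/OXX.; (1,3)=+0→.X.O/OX.X
ply 2, O at XX.O/OX.. | (0,2)=+0→XXOO/OX..*; (1,2)=-1→XX.O/OXO.; (1,3)=-1→XX.O/OX.O
ply 3, X at XXOO/OX.. | (1,2)=+0→XXOO/OXX.*; (1,3)=+0→XXOO/OX.X
ply 4, O at XXOO/OXX. | (1,3)=+0→XXOO/OXXO*
ply 5: XXOO/OXXO is terminal +0 (X); from .X.O/OX.. depth 8

value(.X.O/OX.., X) = 0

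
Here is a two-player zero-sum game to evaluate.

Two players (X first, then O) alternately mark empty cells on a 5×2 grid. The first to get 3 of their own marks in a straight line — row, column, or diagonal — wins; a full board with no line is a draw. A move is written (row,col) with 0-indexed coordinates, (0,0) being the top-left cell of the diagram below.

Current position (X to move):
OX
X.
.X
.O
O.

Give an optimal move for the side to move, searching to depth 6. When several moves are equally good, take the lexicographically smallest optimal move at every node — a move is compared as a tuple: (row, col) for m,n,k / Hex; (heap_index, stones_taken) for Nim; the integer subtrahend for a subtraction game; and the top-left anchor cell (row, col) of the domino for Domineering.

[OX/X./.X/.O/O.] X move#1: (1,1):+1/OX/XX/.X/.O/O.*, (2,0):+1/OX/X./XX/.O/O., (3,0):+1/OX/X./.X/XO/O., (4,1):+0/OX/X./.X/.O/OX
[OX/XX/.X/.O/O.] end (terminal -1, O#2); searched OX/X./.X/.O/O. to 6

X's best at [OX/X./.X/.O/O.]: (1,1)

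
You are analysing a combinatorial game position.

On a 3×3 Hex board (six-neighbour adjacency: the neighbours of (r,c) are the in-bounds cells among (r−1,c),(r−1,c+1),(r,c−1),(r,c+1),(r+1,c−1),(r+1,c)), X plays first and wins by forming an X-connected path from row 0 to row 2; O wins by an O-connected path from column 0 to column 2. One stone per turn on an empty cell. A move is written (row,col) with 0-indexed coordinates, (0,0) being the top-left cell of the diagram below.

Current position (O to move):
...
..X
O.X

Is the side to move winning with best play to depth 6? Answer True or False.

ply 1, O at .../..X/O.X | (0,0)=-1→O../..X/O.X; (0,1)=-1→.O./..X/O.X; (0,2)=+1→..O/..X/O.X*; (1,0)=-1→.../O.X/O.X; (1,1)=-1→.../.OX/O.X; (2,1)=-1→.../..X/OOX
ply 2, X at ..O/..X/O.X | (0,0)=-1→X.O/..X/O.X*; (0,1)=-1→.XO/..X/O.X; (1,0)=-1→..O/X.X/O.X; (1,1)=-1→..O/.XX/O.X; (2,1)=-1→..O/..X/OXX
ply 3, O at X.O/..X/O.X | (0,1)=+1→XOO/..X/O.X*; (1,0)=+1→X.O/O.X/O.X; (1,1)=+1→X.O/.OX/O.X; (2,1)=-1→X.O/..X/OOX
ply 4, X at XOO/..X/O.X | (1,0)=-1→XOO/X.X/O.X*; (1,1)=-1→XOO/.XX/O.X; (2,1)=-1→XOO/..X/OXX
ply 5, O at XOO/X.X/O.X | (1,1)=+1→XOO/XOX/O.X*; (2,1)=-1→XOO/X.X/OOX
ply 6: XOO/XOX/O.X is terminal -1 (X); from .../..X/O.X depth 6

O winning at [.../..X/O.X]: True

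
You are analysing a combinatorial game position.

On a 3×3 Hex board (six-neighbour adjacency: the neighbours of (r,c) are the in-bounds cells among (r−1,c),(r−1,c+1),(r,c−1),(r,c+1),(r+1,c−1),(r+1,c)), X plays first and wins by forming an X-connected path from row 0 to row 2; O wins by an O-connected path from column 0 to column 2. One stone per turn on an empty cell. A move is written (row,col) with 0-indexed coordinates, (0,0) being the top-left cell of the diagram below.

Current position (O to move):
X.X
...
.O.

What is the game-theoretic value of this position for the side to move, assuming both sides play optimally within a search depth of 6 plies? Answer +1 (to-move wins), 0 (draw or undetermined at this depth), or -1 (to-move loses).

[X.X/.../.O.] O move#1: (0,1):-1/XOX/.../.O., (1,0):+1/X.X/O../.O.*, (1,1):+1/X.X/.O./.O., (1,2):-1/X.X/..O/.O., (2,0):+1/X.X/.../OO., (2,2):-1/X.X/.../.OO
[X.X/O../.O.] X move#2: (0,1):-1/XXX/O../.O.*, (1,1):-1/X.X/OX./.O., (1,2):-1/X.X/O.X/.O., (2,0):-1/X.X/O../XO., (2,2):-1/X.X/O../.OX
[XXX/O../.O.] O move#3: (1,1):+1/XXX/OO./.O.*, (1,2):+1/XXX/O.O/.O., (2,0):+1/XXX/O../OO., (2,2):+1/XXX/O../.OO
[XXX/OO./.O.] X move#4: (1,2):-1/XXX/OOX/.O.*, (2,0):-1/XXX/OO./XO., (2,2):-1/XXX/OO./.OX
[XXX/OOX/.O.] O move#5: (2,0):-1/XXX/OOX/OO., (2,2):+1/XXX/OOX/.OO*
[XXX/OOX/.OO] end (terminal -1, X#6); searched X.X/.../.O. to 6

value(X.X/.../.O., O) = +1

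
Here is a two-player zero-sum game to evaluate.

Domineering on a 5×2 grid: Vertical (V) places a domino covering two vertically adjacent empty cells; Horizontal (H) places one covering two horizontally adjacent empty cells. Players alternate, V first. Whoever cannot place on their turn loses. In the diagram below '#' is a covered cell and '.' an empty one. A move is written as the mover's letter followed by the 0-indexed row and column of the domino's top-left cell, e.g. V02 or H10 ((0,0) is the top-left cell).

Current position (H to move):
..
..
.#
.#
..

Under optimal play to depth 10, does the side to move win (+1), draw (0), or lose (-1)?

p1 H@[../../.#/.#/..]: H00[##/../.#/.#/..]+1* H10[../##/.#/.#/..]+1 H40[../../.#/.#/##]-1
p2 V@[##/../.#/.#/..]: V10[##/#./##/.#/..]-1* V20[##/../##/##/..]-1 V30[##/../.#/##/#.]-1
p3 H@[##/#./##/.#/..]: H40[##/#./##/.#/##]+1*
p4 V@[##/#./##/.#/##] terminal -1; root [../../.#/.#/..] d10

value(../../.#/.#/.., H) = +1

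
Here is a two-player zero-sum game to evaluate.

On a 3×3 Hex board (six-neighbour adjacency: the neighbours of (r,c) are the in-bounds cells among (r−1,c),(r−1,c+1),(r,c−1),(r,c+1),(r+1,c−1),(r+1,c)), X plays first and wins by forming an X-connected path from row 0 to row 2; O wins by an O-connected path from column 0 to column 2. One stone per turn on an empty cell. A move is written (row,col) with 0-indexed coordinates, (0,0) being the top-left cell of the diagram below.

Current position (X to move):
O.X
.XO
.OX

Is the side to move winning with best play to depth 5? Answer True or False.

X winning at [O.X/.XO/.OX]: True

ply 1, X at O.X/.XO/.OX | (0,1)=-1→OXX/.XO/.OX; (1,0)=-1→O.X/XXO/.OX; (2,0)=+1→O.X/.XO/XOX*
ply 2: O.X/.XO/XOX is terminal -1 (O); from O.X/.XO/.OX depth 5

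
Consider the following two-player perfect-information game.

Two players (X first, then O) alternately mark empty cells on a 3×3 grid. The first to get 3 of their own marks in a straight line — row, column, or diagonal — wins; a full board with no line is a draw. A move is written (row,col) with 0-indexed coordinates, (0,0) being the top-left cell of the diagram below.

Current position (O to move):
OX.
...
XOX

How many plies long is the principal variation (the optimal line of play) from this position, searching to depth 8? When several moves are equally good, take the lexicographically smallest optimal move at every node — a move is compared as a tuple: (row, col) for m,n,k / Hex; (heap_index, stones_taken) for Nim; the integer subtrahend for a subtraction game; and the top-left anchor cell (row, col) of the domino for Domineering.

p1 O@[OX./.../XOX]: (0,2)[OXO/.../XOX]+0* (1,0)[OX./O../XOX]-1 (1,1)[OX./.O./XOX]+0 (1,2)[OX./..O/XOX]+0
p2 X@[OXO/.../XOX]: (1,0)[OXO/X../XOX]+0* (1,1)[OXO/.X./XOX]+0 (1,2)[OXO/..X/XOX]+0
p3 O@[OXO/X../XOX]: (1,1)[OXO/XO./XOX]+0* (1,2)[OXO/X.O/XOX]+0
p4 X@[OXO/XO./XOX]: (1,2)[OXO/XOX/XOX]+0*
p5 O@[OXO/XOX/XOX] terminal +0; root [OX./.../XOX] d8

PV length from [OX./.../XOX]: 4 plies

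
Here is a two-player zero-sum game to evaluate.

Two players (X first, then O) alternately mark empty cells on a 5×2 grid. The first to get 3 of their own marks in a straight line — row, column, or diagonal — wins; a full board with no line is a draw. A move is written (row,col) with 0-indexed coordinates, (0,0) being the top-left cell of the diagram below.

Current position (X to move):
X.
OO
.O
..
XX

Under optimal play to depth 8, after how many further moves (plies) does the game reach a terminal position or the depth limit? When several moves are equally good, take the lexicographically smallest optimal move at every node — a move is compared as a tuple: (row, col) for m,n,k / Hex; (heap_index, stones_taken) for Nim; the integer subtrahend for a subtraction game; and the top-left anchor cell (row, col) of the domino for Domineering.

p1 X@[X./OO/.O/../XX]: (0,1)[XX/OO/.O/../XX]-1* (2,0)[X./OO/XO/../XX]-1 (3,0)[X./OO/.O/X./XX]-1 (3,1)[X./OO/.O/.X/XX]-1
p2 O@[XX/OO/.O/../XX]: (2,0)[XX/OO/OO/../XX]+1* (3,0)[XX/OO/.O/O./XX]+1 (3,1)[XX/OO/.O/.O/XX]+1
p3 X@[XX/OO/OO/../XX]: (3,0)[XX/OO/OO/X./XX]-1* (3,1)[XX/OO/OO/.X/XX]-1
p4 O@[XX/OO/OO/X./XX]: (3,1)[XX/OO/OO/XO/XX]+1*
p5 X@[XX/OO/OO/XO/XX] terminal -1; root [X./OO/.O/../XX] d8

PV length from [X./OO/.O/../XX]: 4 plies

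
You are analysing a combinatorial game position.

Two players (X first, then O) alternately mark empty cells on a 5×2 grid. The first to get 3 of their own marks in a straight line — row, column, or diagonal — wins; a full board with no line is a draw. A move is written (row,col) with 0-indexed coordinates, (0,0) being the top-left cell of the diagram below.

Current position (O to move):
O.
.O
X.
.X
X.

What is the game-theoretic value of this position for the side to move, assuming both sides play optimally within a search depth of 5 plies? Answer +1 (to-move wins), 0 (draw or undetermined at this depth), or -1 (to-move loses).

[O./.O/X./.X/X.] O move#1: (0,1):-1/OO/.O/X./.X/X., (1,0):-1/O./OO/X./.X/X., (2,1):-1/O./.O/XO/.X/X., (3,0):+0/O./.O/X./OX/X.*, (4,1):-1/O./.O/X./.X/XO
[O./.O/X./OX/X.] X move#2: (0,1):+0/OX/.O/X./OX/X.*, (1,0):+0/O./XO/X./OX/X., (2,1):+0/O./.O/XX/OX/X., (4,1):+0/O./.O/X./OX/XX
[OX/.O/X./OX/X.] O move#3: (1,0):+0/OX/OO/X./OX/X.*, (2,1):+0/OX/.O/XO/OX/X., (4,1):+0/OX/.O/X./OX/XO
[OX/OO/X./OX/X.] X move#4: (2,1):+0/OX/OO/XX/OX/X.*, (4,1):+0/OX/OO/X./OX/XX
[OX/OO/XX/OX/X.] O move#5: (4,1):+0/OX/OO/XX/OX/XO*
[OX/OO/XX/OX/XO] end (terminal +0, X#6); searched O./.O/X./.X/X. to 5

value(O./.O/X./.X/X., O) = 0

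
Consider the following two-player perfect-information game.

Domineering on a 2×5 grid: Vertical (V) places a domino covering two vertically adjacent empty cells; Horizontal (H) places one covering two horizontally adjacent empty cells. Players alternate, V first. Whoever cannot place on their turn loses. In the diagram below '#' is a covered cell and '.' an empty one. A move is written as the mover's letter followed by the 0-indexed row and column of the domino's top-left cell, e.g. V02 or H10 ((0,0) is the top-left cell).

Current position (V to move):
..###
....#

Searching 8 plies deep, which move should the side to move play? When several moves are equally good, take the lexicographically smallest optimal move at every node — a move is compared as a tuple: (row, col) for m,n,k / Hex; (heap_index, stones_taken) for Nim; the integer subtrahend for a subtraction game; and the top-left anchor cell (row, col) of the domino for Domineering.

p1 V@[..###/....#]: V00[#.###/#...#]-1 V01[.####/.#..#]+1*
p2 H@[.####/.#..#]: H12[.####/.####]-1*
p3 V@[.####/.####]: V00[#####/#####]+1*
p4 H@[#####/#####] terminal -1; root [..###/....#] d8

V's best at [..###/....#]: V01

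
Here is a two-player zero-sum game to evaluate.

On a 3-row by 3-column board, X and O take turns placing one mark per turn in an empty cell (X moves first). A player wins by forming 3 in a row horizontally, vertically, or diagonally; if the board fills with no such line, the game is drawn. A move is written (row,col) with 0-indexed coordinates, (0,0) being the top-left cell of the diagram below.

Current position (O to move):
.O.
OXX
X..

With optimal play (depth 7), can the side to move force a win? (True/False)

ply 1, O at .O./OXX/X.. | (0,0)=-1→OO./OXX/X..; (0,2)=+0→.OO/OXX/X..*; (2,1)=-1→.O./OXX/XO.; (2,2)=-1→.O./OXX/X.O
ply 2, X at .OO/OXX/X.. | (0,0)=+0→XOO/OXX/X..*; (2,1)=-1→.OO/OXX/XX.; (2,2)=-1→.OO/OXX/X.X
ply 3, O at XOO/OXX/X.. | (2,1)=-1→XOO/OXX/XO.; (2,2)=+0→XOO/OXX/X.O*
ply 4, X at XOO/OXX/X.O | (2,1)=+0→XOO/OXX/XXO*
ply 5: XOO/OXX/XXO is terminal +0 (O); from .O./OXX/X.. depth 7

O winning at [.O./OXX/X..]: False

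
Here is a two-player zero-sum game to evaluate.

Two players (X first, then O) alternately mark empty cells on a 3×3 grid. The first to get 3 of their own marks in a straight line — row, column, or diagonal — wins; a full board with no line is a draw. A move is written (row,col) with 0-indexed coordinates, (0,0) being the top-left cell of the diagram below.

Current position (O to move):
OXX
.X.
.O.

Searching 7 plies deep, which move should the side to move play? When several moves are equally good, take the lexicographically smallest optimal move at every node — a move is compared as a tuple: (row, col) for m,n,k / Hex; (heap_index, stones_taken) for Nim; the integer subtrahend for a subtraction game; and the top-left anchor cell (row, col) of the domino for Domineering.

p1 O@[OXX/.X./.O.]: (1,0)[OXX/OX./.O.]-1 (1,2)[OXX/.XO/.O.]-1 (2,0)[OXX/.X./OO.]+1* (2,2)[OXX/.X./.OO]-1
p2 X@[OXX/.X./OO.]: (1,0)[OXX/XX./OO.]-1* (1,2)[OXX/.XX/OO.]-1 (2,2)[OXX/.X./OOX]-1
p3 O@[OXX/XX./OO.]: (1,2)[OXX/XXO/OO.]+0 (2,2)[OXX/XX./OOO]+1*
p4 X@[OXX/XX./OOO] terminal -1; root [OXX/.X./.O.] d7

O's best at [OXX/.X./.O.]: (2,0)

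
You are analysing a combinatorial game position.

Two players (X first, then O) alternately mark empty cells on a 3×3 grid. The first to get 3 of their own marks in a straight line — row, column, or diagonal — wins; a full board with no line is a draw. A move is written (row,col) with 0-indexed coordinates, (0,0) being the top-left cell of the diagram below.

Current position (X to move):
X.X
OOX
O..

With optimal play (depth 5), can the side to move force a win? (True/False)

[X.X/OOX/O..] X move#1: (0,1):+1/XXX/OOX/O..*, (2,1):+1/X.X/OOX/OX., (2,2):+1/X.X/OOX/O.X
[XXX/OOX/O..] end (terminal -1, O#2); searched X.X/OOX/O.. to 5

X winning at [X.X/OOX/O..]: True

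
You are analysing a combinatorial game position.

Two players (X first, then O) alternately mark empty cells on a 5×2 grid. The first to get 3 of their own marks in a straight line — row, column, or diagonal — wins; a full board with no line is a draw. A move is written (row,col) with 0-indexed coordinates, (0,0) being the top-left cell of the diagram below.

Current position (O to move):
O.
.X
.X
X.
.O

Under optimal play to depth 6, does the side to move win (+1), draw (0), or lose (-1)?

value(O./.X/.X/X./.O, O) = -1

p1 O@[O./.X/.X/X./.O]: (0,1)[OO/.X/.X/X./.O]-1* (1,0)[O./OX/.X/X./.O]-1 (2,0)[O./.X/OX/X./.O]-1 (3,1)[O./.X/.X/XO/.O]-1 (4,0)[O./.X/.X/X./OO]-1
p2 X@[OO/.X/.X/X./.O]: (1,0)[OO/XX/.X/X./.O]+1* (2,0)[OO/.X/XX/X./.O]+1 (3,1)[OO/.X/.X/XX/.O]+1 (4,0)[OO/.X/.X/X./XO]+1
p3 O@[OO/XX/.X/X./.O]: (2,0)[OO/XX/OX/X./.O]-1* (3,1)[OO/XX/.X/XO/.O]-1 (4,0)[OO/XX/.X/X./OO]-1
p4 X@[OO/XX/OX/X./.O]: (3,1)[OO/XX/OX/XX/.O]+1* (4,0)[OO/XX/OX/X./XO]+0
p5 O@[OO/XX/OX/XX/.O] terminal -1; root [O./.X/.X/X./.O] d6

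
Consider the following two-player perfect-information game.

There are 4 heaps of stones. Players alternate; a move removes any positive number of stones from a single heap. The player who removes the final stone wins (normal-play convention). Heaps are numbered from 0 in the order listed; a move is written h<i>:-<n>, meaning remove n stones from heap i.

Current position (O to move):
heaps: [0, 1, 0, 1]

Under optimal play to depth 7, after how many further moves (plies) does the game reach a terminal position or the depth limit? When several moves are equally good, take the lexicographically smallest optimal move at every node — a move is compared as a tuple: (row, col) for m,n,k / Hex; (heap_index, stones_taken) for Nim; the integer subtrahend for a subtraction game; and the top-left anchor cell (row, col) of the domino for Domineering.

ply 1, O at (0,1,0,1) | h1:-1=-1→(0,0,0,1)*; h3:-1=-1→(0,1,0,0)
ply 2, X at (0,0,0,1) | h3:-1=+1→(0,0,0,0)*
ply 3: (0,0,0,0) is terminal -1 (O); from (0,1,0,1) depth 7

PV length from [(0,1,0,1)]: 2 plies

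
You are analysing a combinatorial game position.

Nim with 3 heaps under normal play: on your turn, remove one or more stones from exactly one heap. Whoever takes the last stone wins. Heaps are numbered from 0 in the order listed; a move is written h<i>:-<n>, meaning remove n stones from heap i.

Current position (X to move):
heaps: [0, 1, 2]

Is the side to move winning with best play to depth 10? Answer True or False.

X winning at [(0,1,2)]: True

p1 X@[(0,1,2)]: h1:-1[(0,0,2)]-1 h2:-1[(0,1,1)]+1* h2:-2[(0,1,0)]-1
p2 O@[(0,1,1)]: h1:-1[(0,0,1)]-1* h2:-1[(0,1,0)]-1
p3 X@[(0,0,1)]: h2:-1[(0,0,0)]+1*
p4 O@[(0,0,0)] terminal -1; root [(0,1,2)] d10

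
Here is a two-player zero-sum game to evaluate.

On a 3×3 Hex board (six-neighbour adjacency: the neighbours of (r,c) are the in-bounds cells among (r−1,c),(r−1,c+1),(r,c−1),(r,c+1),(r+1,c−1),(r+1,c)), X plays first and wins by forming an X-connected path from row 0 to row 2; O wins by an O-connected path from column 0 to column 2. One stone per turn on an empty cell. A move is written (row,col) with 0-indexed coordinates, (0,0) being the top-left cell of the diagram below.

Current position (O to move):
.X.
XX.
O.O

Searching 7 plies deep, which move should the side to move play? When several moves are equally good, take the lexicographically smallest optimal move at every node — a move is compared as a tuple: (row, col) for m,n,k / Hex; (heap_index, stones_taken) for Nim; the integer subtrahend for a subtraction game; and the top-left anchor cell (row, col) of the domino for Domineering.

O's best at [.X./XX./O.O]: (2,1)

p1 O@[.X./XX./O.O]: (0,0)[OX./XX./O.O]-1 (0,2)[.XO/XX./O.O]-1 (1,2)[.X./XXO/O.O]-1 (2,1)[.X./XX./OOO]+1*
p2 X@[.X./XX./OOO] terminal -1; root [.X./XX./O.O] d7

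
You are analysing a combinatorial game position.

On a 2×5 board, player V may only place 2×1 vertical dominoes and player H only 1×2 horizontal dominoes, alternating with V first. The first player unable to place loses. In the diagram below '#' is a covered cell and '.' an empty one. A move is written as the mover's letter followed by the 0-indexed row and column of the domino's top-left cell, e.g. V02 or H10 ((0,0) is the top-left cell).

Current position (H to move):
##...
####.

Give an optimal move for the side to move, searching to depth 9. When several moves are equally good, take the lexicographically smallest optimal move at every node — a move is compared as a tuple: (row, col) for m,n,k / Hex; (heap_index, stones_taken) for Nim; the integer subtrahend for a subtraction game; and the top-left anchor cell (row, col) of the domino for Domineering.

H's best at [##.../####.]: H03

[##.../####.] H move#1: H02:-1/####./####., H03:+1/##.##/####.*
[##.##/####.] end (terminal -1, V#2); searched ##.../####. to 9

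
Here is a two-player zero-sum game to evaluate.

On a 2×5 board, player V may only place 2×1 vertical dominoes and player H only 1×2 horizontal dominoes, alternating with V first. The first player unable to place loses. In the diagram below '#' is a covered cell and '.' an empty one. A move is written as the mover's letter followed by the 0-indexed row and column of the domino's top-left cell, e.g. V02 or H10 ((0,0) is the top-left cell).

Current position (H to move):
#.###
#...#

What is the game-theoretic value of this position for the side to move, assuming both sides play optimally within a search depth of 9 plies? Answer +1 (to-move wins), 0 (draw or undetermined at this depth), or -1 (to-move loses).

value(#.###/#...#, H) = +1

ply 1, H at #.###/#...# | H11=+1→#.###/###.#*; H12=-1→#.###/#.###
ply 2: #.###/###.# is terminal -1 (V); from #.###/#...# depth 9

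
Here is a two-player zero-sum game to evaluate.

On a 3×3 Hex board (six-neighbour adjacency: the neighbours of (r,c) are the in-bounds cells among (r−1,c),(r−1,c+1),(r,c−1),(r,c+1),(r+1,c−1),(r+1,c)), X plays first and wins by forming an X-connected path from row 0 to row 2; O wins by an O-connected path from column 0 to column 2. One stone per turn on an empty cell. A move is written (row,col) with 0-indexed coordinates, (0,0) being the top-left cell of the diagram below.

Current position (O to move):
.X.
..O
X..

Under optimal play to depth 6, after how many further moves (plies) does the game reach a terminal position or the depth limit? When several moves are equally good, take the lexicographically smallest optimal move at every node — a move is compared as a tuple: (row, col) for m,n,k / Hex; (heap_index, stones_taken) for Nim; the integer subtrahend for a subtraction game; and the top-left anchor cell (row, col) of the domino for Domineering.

p1 O@[.X./..O/X..]: (0,0)[OX./..O/X..]-1* (0,2)[.XO/..O/X..]-1 (1,0)[.X./O.O/X..]-1 (1,1)[.X./.OO/X..]-1 (2,1)[.X./..O/XO.]-1 (2,2)[.X./..O/X.O]-1
p2 X@[OX./..O/X..]: (0,2)[OXX/..O/X..]+1* (1,0)[OX./X.O/X..]+1 (1,1)[OX./.XO/X..]+1 (2,1)[OX./..O/XX.]+1 (2,2)[OX./..O/X.X]+1
p3 O@[OXX/..O/X..]: (1,0)[OXX/O.O/X..]-1* (1,1)[OXX/.OO/X..]-1 (2,1)[OXX/..O/XO.]-1 (2,2)[OXX/..O/X.O]-1
p4 X@[OXX/O.O/X..]: (1,1)[OXX/OXO/X..]+1* (2,1)[OXX/O.O/XX.]-1 (2,2)[OXX/O.O/X.X]-1
p5 O@[OXX/OXO/X..] terminal -1; root [.X./..O/X..] d6

PV length from [.X./..O/X..]: 4 plies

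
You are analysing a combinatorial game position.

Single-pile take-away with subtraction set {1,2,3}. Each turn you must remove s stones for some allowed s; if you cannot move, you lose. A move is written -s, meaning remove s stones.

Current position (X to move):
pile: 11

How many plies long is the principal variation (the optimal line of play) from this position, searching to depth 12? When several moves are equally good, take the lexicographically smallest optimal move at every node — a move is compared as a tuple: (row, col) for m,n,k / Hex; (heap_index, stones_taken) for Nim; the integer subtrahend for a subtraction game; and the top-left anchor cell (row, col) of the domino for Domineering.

[11] X move#1: -1:-1/10, -2:-1/9, -3:+1/8*
[8] O move#2: -1:-1/7*, -2:-1/6, -3:-1/5
[7] X move#3: -1:-1/6, -2:-1/5, -3:+1/4*
[4] O move#4: -1:-1/3*, -2:-1/2, -3:-1/1
[3] X move#5: -1:-1/2, -2:-1/1, -3:+1/0*
[0] end (terminal -1, O#6); searched 11 to 12

PV length from [11]: 5 plies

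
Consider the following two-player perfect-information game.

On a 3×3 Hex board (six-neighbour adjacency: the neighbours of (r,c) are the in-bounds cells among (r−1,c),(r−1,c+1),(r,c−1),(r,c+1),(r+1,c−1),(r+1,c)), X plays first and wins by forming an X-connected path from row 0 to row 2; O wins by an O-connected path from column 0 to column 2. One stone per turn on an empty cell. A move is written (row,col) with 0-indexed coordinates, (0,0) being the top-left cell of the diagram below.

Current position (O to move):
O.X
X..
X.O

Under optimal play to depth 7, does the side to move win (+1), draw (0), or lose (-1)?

value(O.X/X../X.O, O) = -1

p1 O@[O.X/X../X.O]: (0,1)[OOX/X../X.O]-1* (1,1)[O.X/XO./X.O]-1 (1,2)[O.X/X.O/X.O]-1 (2,1)[O.X/X../XOO]-1
p2 X@[OOX/X../X.O]: (1,1)[OOX/XX./X.O]+1* (1,2)[OOX/X.X/X.O]+1 (2,1)[OOX/X../XXO]+1
p3 O@[OOX/XX./X.O] terminal -1; root [O.X/X../X.O] d7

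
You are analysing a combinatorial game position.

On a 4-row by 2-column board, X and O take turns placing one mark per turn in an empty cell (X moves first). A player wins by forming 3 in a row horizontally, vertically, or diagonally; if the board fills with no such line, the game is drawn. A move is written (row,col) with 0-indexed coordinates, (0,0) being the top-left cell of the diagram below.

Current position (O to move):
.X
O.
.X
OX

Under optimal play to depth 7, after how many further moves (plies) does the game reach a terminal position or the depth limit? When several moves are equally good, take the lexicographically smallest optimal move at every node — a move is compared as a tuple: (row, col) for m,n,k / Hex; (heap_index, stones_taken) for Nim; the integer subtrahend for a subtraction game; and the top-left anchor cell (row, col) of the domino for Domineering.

PV length from [.X/O./.X/OX]: 1 ply

p1 O@[.X/O./.X/OX]: (0,0)[OX/O./.X/OX]-1 (1,1)[.X/OO/.X/OX]+0 (2,0)[.X/O./OX/OX]+1*
p2 X@[.X/O./OX/OX] terminal -1; root [.X/O./.X/OX] d7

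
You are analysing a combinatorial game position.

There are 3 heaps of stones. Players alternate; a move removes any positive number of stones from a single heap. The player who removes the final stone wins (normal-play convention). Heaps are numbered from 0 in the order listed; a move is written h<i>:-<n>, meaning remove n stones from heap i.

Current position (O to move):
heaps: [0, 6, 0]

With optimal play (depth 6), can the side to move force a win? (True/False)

O winning at [(0,6,0)]: True

ply 1, O at (0,6,0) | h1:-1=-1→(0,5,0); h1:-2=-1→(0,4,0); h1:-3=-1→(0,3,0); h1:-4=-1→(0,2,0); h1:-5=-1→(0,1,0); h1:-6=+1→(0,0,0)*
ply 2: (0,0,0) is terminal -1 (X); from (0,6,0) depth 6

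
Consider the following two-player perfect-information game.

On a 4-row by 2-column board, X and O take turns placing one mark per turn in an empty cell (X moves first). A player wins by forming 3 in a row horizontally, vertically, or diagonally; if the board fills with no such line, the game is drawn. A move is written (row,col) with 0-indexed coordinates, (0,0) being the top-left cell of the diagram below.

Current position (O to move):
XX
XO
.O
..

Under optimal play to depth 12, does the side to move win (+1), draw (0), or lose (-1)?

[XX/XO/.O/..] O move#1: (2,0):+0/XX/XO/OO/.., (3,0):-1/XX/XO/.O/O., (3,1):+1/XX/XO/.O/.O*
[XX/XO/.O/.O] end (terminal -1, X#2); searched XX/XO/.O/.. to 12

value(XX/XO/.O/.., O) = +1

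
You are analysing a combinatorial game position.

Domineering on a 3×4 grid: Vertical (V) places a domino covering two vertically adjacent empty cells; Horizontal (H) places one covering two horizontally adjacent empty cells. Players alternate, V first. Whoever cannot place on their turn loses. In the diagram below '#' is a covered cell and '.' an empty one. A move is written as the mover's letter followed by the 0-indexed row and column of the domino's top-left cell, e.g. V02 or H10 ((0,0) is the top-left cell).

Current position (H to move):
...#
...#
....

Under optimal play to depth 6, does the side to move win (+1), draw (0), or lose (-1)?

ply 1, H at ...#/...#/.... | H00=-1→##.#/...#/....; H01=-1→.###/...#/....; H10=+1→...#/##.#/....*; H11=+1→...#/.###/....; H20=-1→...#/...#/##..; H21=-1→...#/...#/.##.; H22=-1→...#/...#/..##
ply 2, V at ...#/##.#/.... | V02=-1→..##/####/....*; V12=-1→...#/####/..#.
ply 3, H at ..##/####/.... | H00=+1→####/####/....*; H20=+1→..##/####/##..; H21=+1→..##/####/.##.; H22=+1→..##/####/..##
ply 4: ####/####/.... is terminal -1 (V); from ...#/...#/.... depth 6

value(...#/...#/...., H) = +1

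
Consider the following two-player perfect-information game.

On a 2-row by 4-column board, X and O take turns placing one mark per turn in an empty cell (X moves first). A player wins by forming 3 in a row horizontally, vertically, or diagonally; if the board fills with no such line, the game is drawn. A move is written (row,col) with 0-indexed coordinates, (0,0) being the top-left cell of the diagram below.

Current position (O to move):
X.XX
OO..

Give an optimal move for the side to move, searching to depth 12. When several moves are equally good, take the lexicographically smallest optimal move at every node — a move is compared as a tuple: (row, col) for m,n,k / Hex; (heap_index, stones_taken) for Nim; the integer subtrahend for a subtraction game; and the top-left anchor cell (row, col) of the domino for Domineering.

[X.XX/OO..] O move#1: (0,1):+0/XOXX/OO.., (1,2):+1/X.XX/OOO.*, (1,3):-1/X.XX/OO.O
[X.XX/OOO.] end (terminal -1, X#2); searched X.XX/OO.. to 12

O's best at [X.XX/OO..]: (1,2)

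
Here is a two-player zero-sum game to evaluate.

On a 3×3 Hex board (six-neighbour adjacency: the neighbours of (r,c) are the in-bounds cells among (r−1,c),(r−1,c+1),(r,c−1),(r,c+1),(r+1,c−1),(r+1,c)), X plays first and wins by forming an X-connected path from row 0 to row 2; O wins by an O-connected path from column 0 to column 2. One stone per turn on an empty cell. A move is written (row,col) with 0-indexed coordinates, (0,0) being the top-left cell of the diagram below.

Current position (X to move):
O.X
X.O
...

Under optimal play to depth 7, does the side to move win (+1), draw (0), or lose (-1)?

value(O.X/X.O/..., X) = +1

[O.X/X.O/...] X move#1: (0,1):-1/OXX/X.O/..., (1,1):+1/O.X/XXO/...*, (2,0):+1/O.X/X.O/X.., (2,1):-1/O.X/X.O/.X., (2,2):-1/O.X/X.O/..X
[O.X/XXO/...] O move#2: (0,1):-1/OOX/XXO/...*, (2,0):-1/O.X/XXO/O.., (2,1):-1/O.X/XXO/.O., (2,2):-1/O.X/XXO/..O
[OOX/XXO/...] X move#3: (2,0):+1/OOX/XXO/X..*, (2,1):+1/OOX/XXO/.X., (2,2):+1/OOX/XXO/..X
[OOX/XXO/X..] end (terminal -1, O#4); searched O.X/X.O/... to 7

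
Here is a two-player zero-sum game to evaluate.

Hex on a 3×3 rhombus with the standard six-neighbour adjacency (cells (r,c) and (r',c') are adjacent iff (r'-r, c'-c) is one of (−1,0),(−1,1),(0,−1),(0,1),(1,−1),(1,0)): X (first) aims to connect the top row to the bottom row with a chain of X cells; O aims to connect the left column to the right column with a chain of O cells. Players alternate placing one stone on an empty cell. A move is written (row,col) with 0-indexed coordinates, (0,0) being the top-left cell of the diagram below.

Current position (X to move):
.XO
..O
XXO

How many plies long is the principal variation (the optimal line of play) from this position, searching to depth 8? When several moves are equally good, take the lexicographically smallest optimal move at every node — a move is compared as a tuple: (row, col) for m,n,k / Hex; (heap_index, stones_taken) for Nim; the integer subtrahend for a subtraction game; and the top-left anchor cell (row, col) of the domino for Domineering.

[.XO/..O/XXO] X move#1: (0,0):+1/XXO/..O/XXO*, (1,0):+1/.XO/X.O/XXO, (1,1):+1/.XO/.XO/XXO
[XXO/..O/XXO] O move#2: (1,0):-1/XXO/O.O/XXO*, (1,1):-1/XXO/.OO/XXO
[XXO/O.O/XXO] X move#3: (1,1):+1/XXO/OXO/XXO*
[XXO/OXO/XXO] end (terminal -1, O#4); searched .XO/..O/XXO to 8

PV length from [.XO/..O/XXO]: 3 plies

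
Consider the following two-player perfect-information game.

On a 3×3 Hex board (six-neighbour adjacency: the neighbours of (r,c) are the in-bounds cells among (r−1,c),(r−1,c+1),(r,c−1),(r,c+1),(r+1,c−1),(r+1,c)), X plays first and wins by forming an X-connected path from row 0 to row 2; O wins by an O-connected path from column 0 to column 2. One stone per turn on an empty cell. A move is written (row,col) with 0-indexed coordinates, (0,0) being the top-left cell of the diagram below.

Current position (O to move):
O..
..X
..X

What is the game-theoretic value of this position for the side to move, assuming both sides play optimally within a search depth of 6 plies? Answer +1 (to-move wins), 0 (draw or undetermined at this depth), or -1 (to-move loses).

ply 1, O at O../..X/..X | (0,1)=-1→OO./..X/..X; (0,2)=+1→O.O/..X/..X*; (1,0)=-1→O../O.X/..X; (1,1)=-1→O../.OX/..X; (2,0)=-1→O../..X/O.X; (2,1)=-1→O../..X/.OX
ply 2, X at O.O/..X/..X | (0,1)=-1→OXO/..X/..X*; (1,0)=-1→O.O/X.X/..X; (1,1)=-1→O.O/.XX/..X; (2,0)=-1→O.O/..X/X.X; (2,1)=-1→O.O/..X/.XX
ply 3, O at OXO/..X/..X | (1,0)=-1→OXO/O.X/..X; (1,1)=+1→OXO/.OX/..X*; (2,0)=-1→OXO/..X/O.X; (2,1)=-1→OXO/..X/.OX
ply 4, X at OXO/.OX/..X | (1,0)=-1→OXO/XOX/..X*; (2,0)=-1→OXO/.OX/X.X; (2,1)=-1→OXO/.OX/.XX
ply 5, O at OXO/XOX/..X | (2,0)=+1→OXO/XOX/O.X*; (2,1)=-1→OXO/XOX/.OX
ply 6: OXO/XOX/O.X is terminal -1 (X); from O../..X/..X depth 6

value(O../..X/..X, O) = +1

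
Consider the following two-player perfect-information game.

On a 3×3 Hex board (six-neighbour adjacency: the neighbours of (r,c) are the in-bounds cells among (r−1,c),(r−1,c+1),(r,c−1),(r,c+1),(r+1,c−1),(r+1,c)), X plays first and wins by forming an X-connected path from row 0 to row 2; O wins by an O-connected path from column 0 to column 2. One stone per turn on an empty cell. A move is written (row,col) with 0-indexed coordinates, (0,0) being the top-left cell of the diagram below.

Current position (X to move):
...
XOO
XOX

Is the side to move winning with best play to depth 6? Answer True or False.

p1 X@[.../XOO/XOX]: (0,0)[X../XOO/XOX]+1* (0,1)[.X./XOO/XOX]+1 (0,2)[..X/XOO/XOX]+1
p2 O@[X../XOO/XOX] terminal -1; root [.../XOO/XOX] d6

X winning at [.../XOO/XOX]: True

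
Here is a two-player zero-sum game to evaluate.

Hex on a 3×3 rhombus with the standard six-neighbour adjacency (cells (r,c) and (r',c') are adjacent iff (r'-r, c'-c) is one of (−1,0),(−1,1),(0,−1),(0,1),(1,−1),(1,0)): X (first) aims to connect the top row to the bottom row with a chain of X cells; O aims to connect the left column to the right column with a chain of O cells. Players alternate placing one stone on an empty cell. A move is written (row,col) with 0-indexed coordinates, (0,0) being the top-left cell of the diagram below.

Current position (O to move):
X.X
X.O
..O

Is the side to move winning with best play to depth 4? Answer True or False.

[X.X/X.O/..O] O move#1: (0,1):-1/XOX/X.O/..O, (1,1):-1/X.X/XOO/..O, (2,0):+1/X.X/X.O/O.O*, (2,1):-1/X.X/X.O/.OO
[X.X/X.O/O.O] X move#2: (0,1):-1/XXX/X.O/O.O*, (1,1):-1/X.X/XXO/O.O, (2,1):-1/X.X/X.O/OXO
[XXX/X.O/O.O] O move#3: (1,1):+1/XXX/XOO/O.O*, (2,1):+1/XXX/X.O/OOO
[XXX/XOO/O.O] end (terminal -1, X#4); searched X.X/X.O/..O to 4

O winning at [X.X/X.O/..O]: True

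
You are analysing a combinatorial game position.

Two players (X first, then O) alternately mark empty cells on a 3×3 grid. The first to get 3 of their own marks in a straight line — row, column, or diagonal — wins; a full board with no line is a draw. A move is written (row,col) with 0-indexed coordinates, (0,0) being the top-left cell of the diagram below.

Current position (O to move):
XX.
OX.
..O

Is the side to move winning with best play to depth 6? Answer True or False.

ply 1, O at XX./OX./..O | (0,2)=-1→XXO/OX./..O*; (1,2)=-1→XX./OXO/..O; (2,0)=-1→XX./OX./O.O; (2,1)=-1→XX./OX./.OO
ply 2, X at XXO/OX./..O | (1,2)=+0→XXO/OXX/..O; (2,0)=-1→XXO/OX./X.O; (2,1)=+1→XXO/OX./.XO*
ply 3: XXO/OX./.XO is terminal -1 (O); from XX./OX./..O depth 6

O winning at [XX./OX./..O]: False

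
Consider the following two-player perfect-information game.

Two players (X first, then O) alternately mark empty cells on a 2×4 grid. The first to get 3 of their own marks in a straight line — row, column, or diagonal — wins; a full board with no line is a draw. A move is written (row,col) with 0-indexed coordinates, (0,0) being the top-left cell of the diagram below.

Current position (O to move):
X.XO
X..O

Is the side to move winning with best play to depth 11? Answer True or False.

[X.XO/X..O] O move#1: (0,1):+0/XOXO/X..O*, (1,1):-1/X.XO/XO.O, (1,2):-1/X.XO/X.OO
[XOXO/X..O] X move#2: (1,1):+0/XOXO/XX.O*, (1,2):+0/XOXO/X.XO
[XOXO/XX.O] O move#3: (1,2):+0/XOXO/XXOO*
[XOXO/XXOO] end (terminal +0, X#4); searched X.XO/X..O to 11

O winning at [X.XO/X..O]: False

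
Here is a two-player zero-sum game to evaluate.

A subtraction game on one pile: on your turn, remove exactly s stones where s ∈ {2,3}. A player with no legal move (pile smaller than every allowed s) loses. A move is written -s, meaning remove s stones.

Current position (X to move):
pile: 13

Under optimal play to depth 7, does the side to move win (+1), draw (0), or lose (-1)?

value(13, X) = +1

[13] X move#1: -2:+1/11*, -3:+1/10
[11] O move#2: -2:-1/9*, -3:-1/8
[9] X move#3: -2:-1/7, -3:+1/6*
[6] O move#4: -2:-1/4*, -3:-1/3
[4] X move#5: -2:-1/2, -3:+1/1*
[1] end (terminal -1, O#6); searched 13 to 7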